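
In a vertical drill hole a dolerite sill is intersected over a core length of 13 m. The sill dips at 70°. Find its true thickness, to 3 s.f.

4.45 m

True thickness t = h · cos(dip) = 13 × cos 70°
t = 13 × 0.3420 = 4.446 m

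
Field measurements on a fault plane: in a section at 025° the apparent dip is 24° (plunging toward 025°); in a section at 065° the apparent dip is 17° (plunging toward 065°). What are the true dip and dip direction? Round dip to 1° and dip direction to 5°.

Each apparent-dip line lies in the plane. As unit vectors (x east, y north, z up), v₁ plunges 24°→025° and v₂ plunges 17°→065°.
n = v₁ × v₂ = (0.078, 0.240, 0.562) (taken with n_z > 0).
tan δ = √(n_x²+n_y²)/n_z = 0.252/0.562, so δ = 24.2°.
Dip direction = atan2(0.078, 0.240) = 18° (azimuth of n's horizontal projection).

true dip 24°, dip direction 020°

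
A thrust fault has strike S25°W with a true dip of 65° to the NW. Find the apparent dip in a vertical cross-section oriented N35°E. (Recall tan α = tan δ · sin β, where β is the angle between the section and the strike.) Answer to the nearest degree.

20°

The section lies 10° from the strike.
tan α = tan 65° × sin 10° = 2.1445 × 0.1736 = 0.3724
α = arctan(0.3724) = 20.42°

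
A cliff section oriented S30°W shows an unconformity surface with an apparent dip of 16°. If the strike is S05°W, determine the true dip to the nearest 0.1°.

The section is 25° from the strike.
tan(true dip) = tan 16° / sin 25° = 0.6785
δ = arctan(0.6785) = 34.16°

34.2°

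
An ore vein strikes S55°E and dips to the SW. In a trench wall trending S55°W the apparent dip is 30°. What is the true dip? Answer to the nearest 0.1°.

The section is 70° from the strike.
tan(true dip) = tan 30° / sin 70° = 0.6144
true dip = arctan 0.6144 = 31.57°

31.6°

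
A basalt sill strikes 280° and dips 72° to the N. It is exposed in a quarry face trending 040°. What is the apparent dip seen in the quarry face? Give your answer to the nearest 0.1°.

The section lies 60° from the strike.
tan α = tan 72° × sin 60° = 3.0777 × 0.8660 = 2.6654
apparent dip = arctan 2.6654 = 69.43°

69.4°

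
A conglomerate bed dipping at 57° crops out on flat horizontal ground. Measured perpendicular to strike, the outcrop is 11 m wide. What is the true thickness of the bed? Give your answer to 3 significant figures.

9.23 m

True thickness t = w · sin(dip) = 11 × sin 57°
t = 11 × 0.8387 = 9.225 m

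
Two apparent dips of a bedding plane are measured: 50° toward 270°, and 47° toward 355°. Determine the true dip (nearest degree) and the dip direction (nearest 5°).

true dip 57°, dip direction 310°

The two traces are lines in the plane: v₁ = (sin 270°·cos 50°, cos 270°·cos 50°, −sin 50°), v₂ = (sin 355°·cos 47°, cos 355°·cos 47°, −sin 47°).
The plane normal is n = v₁ × v₂ ∝ (-0.520, 0.425, 0.437).
tan δ = √(n_x²+n_y²)/n_z = 0.672/0.437, so δ = 57.0°.
Dip direction = atan2(-0.520, 0.425) = 309° (azimuth of n's horizontal projection).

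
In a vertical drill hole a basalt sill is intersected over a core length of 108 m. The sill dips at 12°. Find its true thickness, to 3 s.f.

106 m

True thickness t = h · cos(dip) = 108 × cos 12°
t = 108 × 0.9781 = 105.640 m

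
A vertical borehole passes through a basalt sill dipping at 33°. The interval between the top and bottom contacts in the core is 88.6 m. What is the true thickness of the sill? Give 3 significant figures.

74.3 m

True thickness t = h · cos(dip) = 88.6 × cos 33°
t = 88.6 × 0.8387 = 74.306 m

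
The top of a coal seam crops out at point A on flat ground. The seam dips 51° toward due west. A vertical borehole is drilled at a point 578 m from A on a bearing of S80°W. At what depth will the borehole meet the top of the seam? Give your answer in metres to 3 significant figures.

703 m

The hole lies 10° from the dip direction, so the down-dip offset is 578 × cos 10° = 569.22 m.
Depth = down-dip offset × tan(dip) = 569.22 × tan 51° = 569.22 × 1.2349
Depth = 702.93 m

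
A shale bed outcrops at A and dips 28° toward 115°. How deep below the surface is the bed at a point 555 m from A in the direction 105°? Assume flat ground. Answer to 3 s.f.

291 m

The hole lies 10° from the dip direction, so the down-dip offset is 555 × cos 10° = 546.57 m.
Depth = down-dip offset × tan(dip) = 546.57 × tan 28° = 546.57 × 0.5317
Depth = 290.62 m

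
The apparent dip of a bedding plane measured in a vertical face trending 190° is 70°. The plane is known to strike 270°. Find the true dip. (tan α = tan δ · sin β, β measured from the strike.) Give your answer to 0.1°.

70.3°

β = acute angle between strike 270° and section 190° = 80°.
tan(true dip) = tan 70° / sin 80° = 2.7899
δ = arctan(2.7899) = 70.28°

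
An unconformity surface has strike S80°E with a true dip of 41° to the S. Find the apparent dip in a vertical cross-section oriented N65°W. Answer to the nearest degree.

Angle between strike (S80°E) and section (N65°W): β = 15°.
tan α = tan 41° × sin 15° = 0.8693 × 0.2588 = 0.2250
apparent dip = arctan 0.2250 = 12.68°

13°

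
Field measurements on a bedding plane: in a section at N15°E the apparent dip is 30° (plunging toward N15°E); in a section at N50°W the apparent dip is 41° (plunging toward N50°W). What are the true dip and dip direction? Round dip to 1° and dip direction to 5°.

true dip 42°, dip direction 325°

Represent each trace as a vector plunging at its apparent dip toward its trend (east-north-up frame): v₁ = (0.224, 0.837, -0.500), v₂ = (-0.578, 0.485, -0.656).
n = v₁ × v₂ = (-0.306, 0.436, 0.592) (taken with n_z > 0).
True dip = arccos(n_z / |n|) = arccos(0.7434) = 42.0°.
Dip direction = azimuth of (n_x, n_y) = atan2(-0.306, 0.436) = 325°.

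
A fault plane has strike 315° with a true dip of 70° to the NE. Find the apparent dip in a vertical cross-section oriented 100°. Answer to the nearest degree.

The strike is 315° and the section trends 100°; the acute angle between them is β = 35°.
tan(apparent dip) = tan 70° · sin 35° = 1.5759
α = arctan(1.5759) = 57.60°

58°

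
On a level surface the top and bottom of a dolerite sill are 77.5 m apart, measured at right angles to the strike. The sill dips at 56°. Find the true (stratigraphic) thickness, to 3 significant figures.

True thickness t = w · sin(dip) = 77.5 × sin 56°
t = 77.5 × 0.8290 = 64.250 m

64.3 m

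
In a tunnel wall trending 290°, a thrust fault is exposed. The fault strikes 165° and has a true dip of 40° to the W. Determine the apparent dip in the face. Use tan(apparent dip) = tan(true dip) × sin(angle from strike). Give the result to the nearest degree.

Angle between strike (165°) and section (290°): β = 55°.
tan α = tan 40° × sin 55° = 0.8391 × 0.8192 = 0.6874
α = arctan(0.6874) = 34.50°

35°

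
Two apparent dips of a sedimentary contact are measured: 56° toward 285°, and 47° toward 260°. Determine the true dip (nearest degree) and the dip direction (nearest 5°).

true dip 58°, dip direction 310°

Represent each trace as a vector plunging at its apparent dip toward its trend (east-north-up frame): v₁ = (-0.540, 0.145, -0.829), v₂ = (-0.672, -0.118, -0.731).
n = v₁ × v₂ = (-0.204, 0.162, 0.161) (taken with n_z > 0).
True dip = arccos(n_z / |n|) = arccos(0.5263) = 58.2°.
The horizontal component of n points toward azimuth atan2(n_x, n_y) = 308°, the dip direction.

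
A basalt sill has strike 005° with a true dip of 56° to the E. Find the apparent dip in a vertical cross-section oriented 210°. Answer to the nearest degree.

Angle between strike (005°) and section (210°): β = 25°.
tan α = tan 56° × sin 25° = 1.4826 × 0.4226 = 0.6266
α = arctan(0.6266) = 32.07°

32°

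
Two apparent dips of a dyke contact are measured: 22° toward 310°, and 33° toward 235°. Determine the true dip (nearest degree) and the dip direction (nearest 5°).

Each apparent-dip line lies in the plane. As unit vectors (x east, y north, z up), v₁ plunges 22°→310° and v₂ plunges 33°→235°.
Cross product v₁ × v₂ gives the pole to the plane: n ∝ (-0.505, -0.129, 0.751).
tan δ = √(n_x²+n_y²)/n_z = 0.521/0.751, so δ = 34.8°.
Dip direction = atan2(-0.505, -0.129) = 256° (azimuth of n's horizontal projection).

true dip 35°, dip direction 255°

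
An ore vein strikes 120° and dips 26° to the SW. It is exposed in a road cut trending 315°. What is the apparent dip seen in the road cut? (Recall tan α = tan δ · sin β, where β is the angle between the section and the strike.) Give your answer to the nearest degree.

7°

The strike is 120° and the section trends 315°; the acute angle between them is β = 15°.
tan(apparent dip) = tan 26° · sin 15° = 0.1262
apparent dip = arctan 0.1262 = 7.19°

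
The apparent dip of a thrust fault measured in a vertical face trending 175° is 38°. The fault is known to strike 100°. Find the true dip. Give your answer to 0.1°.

β = acute angle between strike 100° and section 175° = 75°.
tan δ = tan α / sin β = tan 38° / sin 75° = 0.7813 / 0.9659 = 0.8088
true dip = arctan 0.8088 = 38.97°

39.0°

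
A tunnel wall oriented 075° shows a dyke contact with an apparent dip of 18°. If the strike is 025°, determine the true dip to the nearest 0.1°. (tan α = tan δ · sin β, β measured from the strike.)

The section is 50° from the strike.
tan δ = tan α / sin β = tan 18° / sin 50° = 0.3249 / 0.7660 = 0.4242
δ = arctan(0.4242) = 22.98°

23.0°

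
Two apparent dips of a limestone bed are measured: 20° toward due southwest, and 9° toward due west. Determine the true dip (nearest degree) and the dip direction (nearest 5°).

Each apparent-dip line lies in the plane. As unit vectors (x east, y north, z up), v₁ plunges 20°→due southwest and v₂ plunges 9°→due west.
n = v₁ × v₂ = (-0.104, -0.234, 0.656) (taken with n_z > 0).
True dip = arccos(n_z / |n|) = arccos(0.9317) = 21.3°.
The horizontal component of n points toward azimuth atan2(n_x, n_y) = 204°, the dip direction.

true dip 21°, dip direction 205°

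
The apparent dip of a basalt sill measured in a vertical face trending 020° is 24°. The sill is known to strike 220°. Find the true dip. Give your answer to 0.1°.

β = acute angle between strike 220° and section 020° = 20°.
tan δ = tan α / sin β = tan 24° / sin 20° = 0.4452 / 0.3420 = 1.3018
δ = arctan(1.3018) = 52.47°

52.5°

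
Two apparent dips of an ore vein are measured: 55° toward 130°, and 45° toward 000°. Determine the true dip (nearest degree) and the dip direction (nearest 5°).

true dip 71°, dip direction 070°

The two traces are lines in the plane: v₁ = (sin 130°·cos 55°, cos 130°·cos 55°, −sin 55°), v₂ = (sin 0°·cos 45°, cos 0°·cos 45°, −sin 45°).
The plane normal is n = v₁ × v₂ ∝ (0.840, 0.311, 0.311).
True dip = arccos(n_z / |n|) = arccos(0.3278) = 70.9°.
The horizontal component of n points toward azimuth atan2(n_x, n_y) = 70°, the dip direction.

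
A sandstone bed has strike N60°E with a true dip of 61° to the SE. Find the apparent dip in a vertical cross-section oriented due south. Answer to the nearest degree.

57°

The strike is N60°E and the section trends due south; the acute angle between them is β = 60°.
tan(apparent dip) = tan 61° · sin 60° = 1.5624
α = arctan(1.5624) = 57.38°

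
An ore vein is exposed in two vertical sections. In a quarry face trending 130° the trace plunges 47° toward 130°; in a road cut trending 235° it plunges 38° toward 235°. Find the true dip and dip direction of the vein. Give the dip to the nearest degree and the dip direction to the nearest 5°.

Each apparent-dip line lies in the plane. As unit vectors (x east, y north, z up), v₁ plunges 47°→130° and v₂ plunges 38°→235°.
The plane normal is n = v₁ × v₂ ∝ (0.061, -0.794, 0.519).
Dip δ = arctan(|n_h|/n_z) = arctan(0.796/0.519) = 56.9°.
Dip direction = azimuth of (n_x, n_y) = atan2(0.061, -0.794) = 176°.

true dip 57°, dip direction 175°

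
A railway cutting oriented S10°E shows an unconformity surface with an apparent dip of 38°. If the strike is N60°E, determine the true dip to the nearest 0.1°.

39.7°

β = acute angle between strike N60°E and section S10°E = 70°.
tan(true dip) = tan 38° / sin 70° = 0.8314
true dip = arctan 0.8314 = 39.74°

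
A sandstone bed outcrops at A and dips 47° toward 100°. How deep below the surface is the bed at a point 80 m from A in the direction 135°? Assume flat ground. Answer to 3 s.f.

70.3 m

The hole lies 35° from the dip direction, so the down-dip offset is 80 × cos 35° = 65.53 m.
Depth = down-dip offset × tan(dip) = 65.53 × tan 47° = 65.53 × 1.0724
Depth = 70.27 m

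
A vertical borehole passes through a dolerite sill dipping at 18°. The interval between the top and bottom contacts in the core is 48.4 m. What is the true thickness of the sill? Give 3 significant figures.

46.0 m

True thickness t = h · cos(dip) = 48.4 × cos 18°
t = 48.4 × 0.9511 = 46.031 m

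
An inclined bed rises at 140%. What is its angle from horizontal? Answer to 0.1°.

tan θ = 140/100 = 1.4000
θ = arctan(1.4000) = 54.46°

54.5°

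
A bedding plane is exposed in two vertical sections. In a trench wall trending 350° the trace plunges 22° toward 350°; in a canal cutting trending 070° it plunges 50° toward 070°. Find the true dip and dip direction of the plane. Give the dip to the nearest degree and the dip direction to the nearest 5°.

true dip 50°, dip direction 060°

Represent each trace as a vector plunging at its apparent dip toward its trend (east-north-up frame): v₁ = (-0.161, 0.913, -0.375), v₂ = (0.604, 0.220, -0.766).
The plane normal is n = v₁ × v₂ ∝ (0.617, 0.350, 0.587).
True dip = arccos(n_z / |n|) = arccos(0.6375) = 50.4°.
The horizontal component of n points toward azimuth atan2(n_x, n_y) = 60°, the dip direction.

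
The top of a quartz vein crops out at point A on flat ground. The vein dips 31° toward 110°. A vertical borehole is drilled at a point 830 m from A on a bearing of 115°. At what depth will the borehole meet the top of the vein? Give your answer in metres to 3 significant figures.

The hole lies 5° from the dip direction, so the down-dip offset is 830 × cos 5° = 826.84 m.
Depth = down-dip offset × tan(dip) = 826.84 × tan 31° = 826.84 × 0.6009
Depth = 496.82 m

497 m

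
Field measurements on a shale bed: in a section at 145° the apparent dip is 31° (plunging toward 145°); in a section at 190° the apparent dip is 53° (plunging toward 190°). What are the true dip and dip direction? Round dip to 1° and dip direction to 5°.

Represent each trace as a vector plunging at its apparent dip toward its trend (east-north-up frame): v₁ = (0.492, -0.702, -0.515), v₂ = (-0.105, -0.593, -0.799).
The plane normal is n = v₁ × v₂ ∝ (-0.256, -0.446, 0.365).
Dip δ = arctan(|n_h|/n_z) = arctan(0.514/0.365) = 54.7°.
Dip direction = atan2(-0.256, -0.446) = 210° (azimuth of n's horizontal projection).

true dip 55°, dip direction 210°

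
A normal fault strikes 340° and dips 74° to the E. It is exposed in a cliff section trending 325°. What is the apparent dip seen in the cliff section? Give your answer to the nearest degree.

42°

Angle between strike (340°) and section (325°): β = 15°.
tan(apparent dip) = tan 74° · sin 15° = 0.9026
α = arctan(0.9026) = 42.07°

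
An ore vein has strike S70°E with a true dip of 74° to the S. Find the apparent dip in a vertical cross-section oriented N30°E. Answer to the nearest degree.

74°

The section lies 80° from the strike.
tan α = tan 74° × sin 80° = 3.4874 × 0.9848 = 3.4344
α = arctan(3.4344) = 73.77°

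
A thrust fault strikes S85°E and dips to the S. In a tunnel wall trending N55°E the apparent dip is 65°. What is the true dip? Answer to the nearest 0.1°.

The section is 40° from the strike.
tan δ = tan α / sin β = tan 65° / sin 40° = 2.1445 / 0.6428 = 3.3363
δ = arctan(3.3363) = 73.31°

73.3°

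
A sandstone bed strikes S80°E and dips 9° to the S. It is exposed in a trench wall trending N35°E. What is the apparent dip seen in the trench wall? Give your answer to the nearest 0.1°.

The strike is S80°E and the section trends N35°E; the acute angle between them is β = 65°.
tan α = tan 9° × sin 65° = 0.1584 × 0.9063 = 0.1435
apparent dip = arctan 0.1435 = 8.17°

8.2°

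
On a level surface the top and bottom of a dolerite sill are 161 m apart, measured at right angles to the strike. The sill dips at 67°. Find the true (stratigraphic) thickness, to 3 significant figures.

True thickness t = w · sin(dip) = 161 × sin 67°
t = 161 × 0.9205 = 148.201 m

148 m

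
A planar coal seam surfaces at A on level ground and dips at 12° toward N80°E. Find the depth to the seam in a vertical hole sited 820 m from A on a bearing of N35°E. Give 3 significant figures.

The hole lies 45° from the dip direction, so the down-dip offset is 820 × cos 45° = 579.83 m.
Depth = down-dip offset × tan(dip) = 579.83 × tan 12° = 579.83 × 0.2126
Depth = 123.25 m

123 m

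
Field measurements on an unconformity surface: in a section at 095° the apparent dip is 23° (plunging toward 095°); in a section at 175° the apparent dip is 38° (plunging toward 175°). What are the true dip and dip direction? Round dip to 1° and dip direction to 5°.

The two traces are lines in the plane: v₁ = (sin 95°·cos 23°, cos 95°·cos 23°, −sin 23°), v₂ = (sin 175°·cos 38°, cos 175°·cos 38°, −sin 38°).
Cross product v₁ × v₂ gives the pole to the plane: n ∝ (0.257, -0.538, 0.714).
Dip δ = arctan(|n_h|/n_z) = arctan(0.596/0.714) = 39.8°.
Dip direction = azimuth of (n_x, n_y) = atan2(0.257, -0.538) = 154°.

true dip 40°, dip direction 155°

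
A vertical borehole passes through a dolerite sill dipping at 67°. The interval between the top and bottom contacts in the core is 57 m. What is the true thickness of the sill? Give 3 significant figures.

22.3 m

True thickness t = h · cos(dip) = 57 × cos 67°
t = 57 × 0.3907 = 22.272 m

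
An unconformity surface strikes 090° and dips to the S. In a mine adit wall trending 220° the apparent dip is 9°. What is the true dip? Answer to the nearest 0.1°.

11.7°

The section is 50° from the strike.
tan δ = tan α / sin β = tan 9° / sin 50° = 0.1584 / 0.7660 = 0.2068
true dip = arctan 0.2068 = 11.68°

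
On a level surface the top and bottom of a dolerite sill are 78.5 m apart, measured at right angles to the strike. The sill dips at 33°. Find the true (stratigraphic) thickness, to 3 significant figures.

True thickness t = w · sin(dip) = 78.5 × sin 33°
t = 78.5 × 0.5446 = 42.754 m

42.8 m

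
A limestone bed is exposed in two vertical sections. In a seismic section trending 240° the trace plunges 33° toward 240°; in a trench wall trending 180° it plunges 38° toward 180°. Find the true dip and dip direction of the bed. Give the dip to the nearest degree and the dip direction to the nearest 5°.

true dip 40°, dip direction 200°

Represent each trace as a vector plunging at its apparent dip toward its trend (east-north-up frame): v₁ = (-0.726, -0.419, -0.545), v₂ = (0.000, -0.788, -0.616).
Cross product v₁ × v₂ gives the pole to the plane: n ∝ (-0.171, -0.447, 0.572).
True dip = arccos(n_z / |n|) = arccos(0.7670) = 39.9°.
Dip direction = atan2(-0.171, -0.447) = 201° (azimuth of n's horizontal projection).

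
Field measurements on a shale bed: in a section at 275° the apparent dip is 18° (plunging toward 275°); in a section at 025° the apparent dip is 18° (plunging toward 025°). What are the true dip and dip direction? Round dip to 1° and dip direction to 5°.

Represent each trace as a vector plunging at its apparent dip toward its trend (east-north-up frame): v₁ = (-0.947, 0.083, -0.309), v₂ = (0.402, 0.862, -0.309).
The plane normal is n = v₁ × v₂ ∝ (-0.241, 0.417, 0.850).
tan δ = √(n_x²+n_y²)/n_z = 0.481/0.850, so δ = 29.5°.
The horizontal component of n points toward azimuth atan2(n_x, n_y) = 330°, the dip direction.

true dip 30°, dip direction 330°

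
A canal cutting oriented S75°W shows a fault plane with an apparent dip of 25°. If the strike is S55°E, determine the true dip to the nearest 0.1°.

β = acute angle between strike S55°E and section S75°W = 50°.
tan δ = tan α / sin β = tan 25° / sin 50° = 0.4663 / 0.7660 = 0.6087
true dip = arctan 0.6087 = 31.33°

31.3°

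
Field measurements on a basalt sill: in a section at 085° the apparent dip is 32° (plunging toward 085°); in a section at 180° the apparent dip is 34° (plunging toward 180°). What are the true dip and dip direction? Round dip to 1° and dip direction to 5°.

The two traces are lines in the plane: v₁ = (sin 85°·cos 32°, cos 85°·cos 32°, −sin 32°), v₂ = (sin 180°·cos 34°, cos 180°·cos 34°, −sin 34°).
Cross product v₁ × v₂ gives the pole to the plane: n ∝ (0.481, -0.472, 0.700).
Dip δ = arctan(|n_h|/n_z) = arctan(0.674/0.700) = 43.9°.
Dip direction = atan2(0.481, -0.472) = 135° (azimuth of n's horizontal projection).

true dip 44°, dip direction 135°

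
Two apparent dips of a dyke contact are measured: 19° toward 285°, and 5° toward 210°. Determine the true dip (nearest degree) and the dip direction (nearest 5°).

Represent each trace as a vector plunging at its apparent dip toward its trend (east-north-up frame): v₁ = (-0.913, 0.245, -0.326), v₂ = (-0.498, -0.863, -0.087).
n = v₁ × v₂ = (-0.302, 0.083, 0.910) (taken with n_z > 0).
Dip δ = arctan(|n_h|/n_z) = arctan(0.313/0.910) = 19.0°.
Dip direction = azimuth of (n_x, n_y) = atan2(-0.302, 0.083) = 285°.

true dip 19°, dip direction 285°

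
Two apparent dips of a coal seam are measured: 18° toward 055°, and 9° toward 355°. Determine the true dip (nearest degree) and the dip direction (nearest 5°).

true dip 18°, dip direction 055°

Represent each trace as a vector plunging at its apparent dip toward its trend (east-north-up frame): v₁ = (0.779, 0.546, -0.309), v₂ = (-0.086, 0.984, -0.156).
n = v₁ × v₂ = (0.219, 0.148, 0.813) (taken with n_z > 0).
True dip = arccos(n_z / |n|) = arccos(0.9510) = 18.0°.
The horizontal component of n points toward azimuth atan2(n_x, n_y) = 56°, the dip direction.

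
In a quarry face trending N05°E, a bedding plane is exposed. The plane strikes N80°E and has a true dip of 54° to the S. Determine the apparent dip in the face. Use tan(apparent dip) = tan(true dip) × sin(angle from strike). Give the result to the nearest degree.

53°

The strike is N80°E and the section trends N05°E; the acute angle between them is β = 75°.
tan(apparent dip) = tan 54° · sin 75° = 1.3295
α = arctan(1.3295) = 53.05°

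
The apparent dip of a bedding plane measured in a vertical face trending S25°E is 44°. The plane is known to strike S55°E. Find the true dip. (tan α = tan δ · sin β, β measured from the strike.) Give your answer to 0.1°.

62.6°

β = acute angle between strike S55°E and section S25°E = 30°.
tan(true dip) = tan 44° / sin 30° = 1.9314
true dip = arctan 1.9314 = 62.63°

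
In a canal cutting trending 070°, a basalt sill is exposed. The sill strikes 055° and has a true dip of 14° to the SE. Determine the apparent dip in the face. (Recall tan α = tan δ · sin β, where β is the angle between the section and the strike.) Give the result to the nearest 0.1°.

3.7°

The strike is 055° and the section trends 070°; the acute angle between them is β = 15°.
tan(apparent dip) = tan 14° · sin 15° = 0.0645
α = arctan(0.0645) = 3.69°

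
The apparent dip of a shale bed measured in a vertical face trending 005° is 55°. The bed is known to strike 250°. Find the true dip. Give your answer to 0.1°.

57.6°

β = acute angle between strike 250° and section 005° = 65°.
tan(true dip) = tan 55° / sin 65° = 1.5758
true dip = arctan 1.5758 = 57.60°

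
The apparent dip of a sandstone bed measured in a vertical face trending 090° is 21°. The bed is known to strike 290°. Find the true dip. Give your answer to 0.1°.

β = acute angle between strike 290° and section 090° = 20°.
tan(true dip) = tan 21° / sin 20° = 1.1223
true dip = arctan 1.1223 = 48.30°

48.3°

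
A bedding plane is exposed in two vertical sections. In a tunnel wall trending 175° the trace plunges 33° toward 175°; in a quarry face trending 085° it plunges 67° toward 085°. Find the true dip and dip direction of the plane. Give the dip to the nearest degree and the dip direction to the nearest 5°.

true dip 68°, dip direction 100°

The two traces are lines in the plane: v₁ = (sin 175°·cos 33°, cos 175°·cos 33°, −sin 33°), v₂ = (sin 85°·cos 67°, cos 85°·cos 67°, −sin 67°).
Cross product v₁ × v₂ gives the pole to the plane: n ∝ (0.788, -0.145, 0.328).
True dip = arccos(n_z / |n|) = arccos(0.3787) = 67.7°.
Dip direction = atan2(0.788, -0.145) = 100° (azimuth of n's horizontal projection).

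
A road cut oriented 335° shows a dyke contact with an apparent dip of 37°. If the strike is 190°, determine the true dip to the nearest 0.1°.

52.7°

β = acute angle between strike 190° and section 335° = 35°.
tan(true dip) = tan 37° / sin 35° = 1.3138
true dip = arctan 1.3138 = 52.72°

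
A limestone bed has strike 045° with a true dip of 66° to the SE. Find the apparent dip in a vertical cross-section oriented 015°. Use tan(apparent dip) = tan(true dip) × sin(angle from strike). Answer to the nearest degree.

48°

Angle between strike (045°) and section (015°): β = 30°.
tan(apparent dip) = tan 66° · sin 30° = 1.1230
apparent dip = arctan 1.1230 = 48.32°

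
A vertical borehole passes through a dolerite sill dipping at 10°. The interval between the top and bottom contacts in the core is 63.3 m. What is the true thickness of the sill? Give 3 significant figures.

62.3 m

True thickness t = h · cos(dip) = 63.3 × cos 10°
t = 63.3 × 0.9848 = 62.338 m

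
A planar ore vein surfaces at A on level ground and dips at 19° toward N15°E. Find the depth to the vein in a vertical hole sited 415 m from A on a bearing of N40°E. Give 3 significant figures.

The hole lies 25° from the dip direction, so the down-dip offset is 415 × cos 25° = 376.12 m.
Depth = down-dip offset × tan(dip) = 376.12 × tan 19° = 376.12 × 0.3443
Depth = 129.51 m

130 m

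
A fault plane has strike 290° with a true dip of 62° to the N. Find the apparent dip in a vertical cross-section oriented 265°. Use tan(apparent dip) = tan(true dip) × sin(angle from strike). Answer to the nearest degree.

Angle between strike (290°) and section (265°): β = 25°.
tan(apparent dip) = tan 62° · sin 25° = 0.7948
apparent dip = arctan 0.7948 = 38.48°

38°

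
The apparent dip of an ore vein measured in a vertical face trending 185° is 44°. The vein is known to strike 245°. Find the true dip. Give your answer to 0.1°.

β = acute angle between strike 245° and section 185° = 60°.
tan δ = tan α / sin β = tan 44° / sin 60° = 0.9657 / 0.8660 = 1.1151
δ = arctan(1.1151) = 48.11°

48.1°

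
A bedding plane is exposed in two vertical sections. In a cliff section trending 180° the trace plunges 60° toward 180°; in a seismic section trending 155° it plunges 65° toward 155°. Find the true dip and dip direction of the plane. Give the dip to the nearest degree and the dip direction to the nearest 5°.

true dip 66°, dip direction 140°

The two traces are lines in the plane: v₁ = (sin 180°·cos 60°, cos 180°·cos 60°, −sin 60°), v₂ = (sin 155°·cos 65°, cos 155°·cos 65°, −sin 65°).
Cross product v₁ × v₂ gives the pole to the plane: n ∝ (0.121, -0.155, 0.089).
True dip = arccos(n_z / |n|) = arccos(0.4135) = 65.6°.
Dip direction = azimuth of (n_x, n_y) = atan2(0.121, -0.155) = 142°.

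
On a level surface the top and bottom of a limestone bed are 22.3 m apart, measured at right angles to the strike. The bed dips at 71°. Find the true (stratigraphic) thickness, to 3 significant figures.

True thickness t = w · sin(dip) = 22.3 × sin 71°
t = 22.3 × 0.9455 = 21.085 m

21.1 m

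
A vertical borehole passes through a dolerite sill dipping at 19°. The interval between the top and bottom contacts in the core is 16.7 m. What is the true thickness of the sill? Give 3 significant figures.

15.8 m

True thickness t = h · cos(dip) = 16.7 × cos 19°
t = 16.7 × 0.9455 = 15.790 m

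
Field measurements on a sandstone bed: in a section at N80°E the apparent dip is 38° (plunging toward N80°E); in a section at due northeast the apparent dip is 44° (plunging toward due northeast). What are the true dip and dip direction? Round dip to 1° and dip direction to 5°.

true dip 44°, dip direction 045°

Represent each trace as a vector plunging at its apparent dip toward its trend (east-north-up frame): v₁ = (0.776, 0.137, -0.616), v₂ = (0.509, 0.509, -0.695).
Cross product v₁ × v₂ gives the pole to the plane: n ∝ (0.218, 0.226, 0.325).
True dip = arccos(n_z / |n|) = arccos(0.7193) = 44.0°.
Dip direction = atan2(0.218, 0.226) = 44° (azimuth of n's horizontal projection).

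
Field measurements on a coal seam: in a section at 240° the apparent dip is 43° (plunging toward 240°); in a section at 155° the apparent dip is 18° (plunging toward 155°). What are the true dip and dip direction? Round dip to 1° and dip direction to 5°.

true dip 44°, dip direction 225°

Each apparent-dip line lies in the plane. As unit vectors (x east, y north, z up), v₁ plunges 43°→240° and v₂ plunges 18°→155°.
n = v₁ × v₂ = (-0.475, -0.470, 0.693) (taken with n_z > 0).
Dip δ = arctan(|n_h|/n_z) = arctan(0.668/0.693) = 44.0°.
The horizontal component of n points toward azimuth atan2(n_x, n_y) = 225°, the dip direction.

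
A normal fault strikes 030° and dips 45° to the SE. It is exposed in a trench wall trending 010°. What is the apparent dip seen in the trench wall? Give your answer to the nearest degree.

The strike is 030° and the section trends 010°; the acute angle between them is β = 20°.
tan(apparent dip) = tan 45° · sin 20° = 0.3420
α = arctan(0.3420) = 18.88°

19°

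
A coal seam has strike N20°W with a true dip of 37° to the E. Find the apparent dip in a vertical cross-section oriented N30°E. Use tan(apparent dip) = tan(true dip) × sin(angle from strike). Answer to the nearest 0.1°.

The strike is N20°W and the section trends N30°E; the acute angle between them is β = 50°.
tan(apparent dip) = tan 37° · sin 50° = 0.5773
α = arctan(0.5773) = 30.00°

30.0°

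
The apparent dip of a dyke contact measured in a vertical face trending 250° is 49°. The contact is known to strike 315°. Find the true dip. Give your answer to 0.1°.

The section is 65° from the strike.
tan(true dip) = tan 49° / sin 65° = 1.2693
δ = arctan(1.2693) = 51.77°

51.8°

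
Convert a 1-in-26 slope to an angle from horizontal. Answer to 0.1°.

tan θ = 1/26 = 0.0385
θ = arctan(0.0385) = 2.20°

2.2°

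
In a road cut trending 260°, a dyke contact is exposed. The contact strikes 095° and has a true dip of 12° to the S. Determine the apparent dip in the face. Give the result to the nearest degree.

The strike is 095° and the section trends 260°; the acute angle between them is β = 15°.
tan(apparent dip) = tan 12° · sin 15° = 0.0550
α = arctan(0.0550) = 3.15°

3°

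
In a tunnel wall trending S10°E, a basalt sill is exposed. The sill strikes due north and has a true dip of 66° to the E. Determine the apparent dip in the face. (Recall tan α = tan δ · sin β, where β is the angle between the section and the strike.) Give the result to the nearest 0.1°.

21.3°

The section lies 10° from the strike.
tan α = tan 66° × sin 10° = 2.2460 × 0.1736 = 0.3900
α = arctan(0.3900) = 21.31°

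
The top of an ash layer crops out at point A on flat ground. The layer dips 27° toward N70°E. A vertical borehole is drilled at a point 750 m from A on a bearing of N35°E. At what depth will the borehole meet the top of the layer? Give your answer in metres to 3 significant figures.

The hole lies 35° from the dip direction, so the down-dip offset is 750 × cos 35° = 614.36 m.
Depth = down-dip offset × tan(dip) = 614.36 × tan 27° = 614.36 × 0.5095
Depth = 313.03 m

313 m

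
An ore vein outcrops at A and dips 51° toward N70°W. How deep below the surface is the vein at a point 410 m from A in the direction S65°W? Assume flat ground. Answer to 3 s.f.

The hole lies 45° from the dip direction, so the down-dip offset is 410 × cos 45° = 289.91 m.
Depth = down-dip offset × tan(dip) = 289.91 × tan 51° = 289.91 × 1.2349
Depth = 358.01 m

358 m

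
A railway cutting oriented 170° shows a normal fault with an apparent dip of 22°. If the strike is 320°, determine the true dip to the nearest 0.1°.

β = acute angle between strike 320° and section 170° = 30°.
tan(true dip) = tan 22° / sin 30° = 0.8081
true dip = arctan 0.8081 = 38.94°

38.9°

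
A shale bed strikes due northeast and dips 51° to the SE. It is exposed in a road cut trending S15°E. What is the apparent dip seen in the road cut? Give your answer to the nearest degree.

47°

Angle between strike (due northeast) and section (S15°E): β = 60°.
tan(apparent dip) = tan 51° · sin 60° = 1.0695
apparent dip = arctan 1.0695 = 46.92°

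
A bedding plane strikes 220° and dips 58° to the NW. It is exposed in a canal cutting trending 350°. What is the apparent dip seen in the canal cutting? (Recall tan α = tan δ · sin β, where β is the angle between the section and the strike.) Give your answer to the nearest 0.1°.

50.8°

The section lies 50° from the strike.
tan(apparent dip) = tan 58° · sin 50° = 1.2259
α = arctan(1.2259) = 50.80°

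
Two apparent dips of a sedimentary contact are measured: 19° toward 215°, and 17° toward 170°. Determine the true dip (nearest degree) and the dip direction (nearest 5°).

Represent each trace as a vector plunging at its apparent dip toward its trend (east-north-up frame): v₁ = (-0.542, -0.775, -0.326), v₂ = (0.166, -0.942, -0.292).
The plane normal is n = v₁ × v₂ ∝ (-0.080, -0.213, 0.639).
tan δ = √(n_x²+n_y²)/n_z = 0.227/0.639, so δ = 19.6°.
Dip direction = azimuth of (n_x, n_y) = atan2(-0.080, -0.213) = 201°.

true dip 20°, dip direction 200°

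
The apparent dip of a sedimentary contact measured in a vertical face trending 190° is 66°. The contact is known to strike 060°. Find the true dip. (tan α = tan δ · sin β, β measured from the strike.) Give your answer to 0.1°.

71.2°

The section is 50° from the strike.
tan δ = tan α / sin β = tan 66° / sin 50° = 2.2460 / 0.7660 = 2.9320
true dip = arctan 2.9320 = 71.17°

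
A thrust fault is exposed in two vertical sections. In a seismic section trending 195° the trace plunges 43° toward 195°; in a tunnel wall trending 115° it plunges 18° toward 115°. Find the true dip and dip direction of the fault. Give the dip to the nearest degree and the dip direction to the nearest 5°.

true dip 43°, dip direction 185°

The two traces are lines in the plane: v₁ = (sin 195°·cos 43°, cos 195°·cos 43°, −sin 43°), v₂ = (sin 115°·cos 18°, cos 115°·cos 18°, −sin 18°).
The plane normal is n = v₁ × v₂ ∝ (-0.056, -0.646, 0.685).
True dip = arccos(n_z / |n|) = arccos(0.7261) = 43.4°.
Dip direction = atan2(-0.056, -0.646) = 185° (azimuth of n's horizontal projection).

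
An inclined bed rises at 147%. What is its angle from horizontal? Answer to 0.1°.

55.8°

tan θ = 147/100 = 1.4700
θ = arctan(1.4700) = 55.77°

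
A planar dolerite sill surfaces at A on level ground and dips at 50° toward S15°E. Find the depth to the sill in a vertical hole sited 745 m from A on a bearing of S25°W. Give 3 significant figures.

The hole lies 40° from the dip direction, so the down-dip offset is 745 × cos 40° = 570.70 m.
Depth = down-dip offset × tan(dip) = 570.70 × tan 50° = 570.70 × 1.1918
Depth = 680.14 m

680 m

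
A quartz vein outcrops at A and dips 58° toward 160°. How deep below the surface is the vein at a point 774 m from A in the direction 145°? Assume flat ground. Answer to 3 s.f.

1200 m

The hole lies 15° from the dip direction, so the down-dip offset is 774 × cos 15° = 747.63 m.
Depth = down-dip offset × tan(dip) = 747.63 × tan 58° = 747.63 × 1.6003
Depth = 1196.45 m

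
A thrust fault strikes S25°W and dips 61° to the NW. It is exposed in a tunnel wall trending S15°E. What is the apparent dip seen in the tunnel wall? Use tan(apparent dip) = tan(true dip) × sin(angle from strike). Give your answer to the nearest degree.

49°

The section lies 40° from the strike.
tan α = tan 61° × sin 40° = 1.8040 × 0.6428 = 1.1596
apparent dip = arctan 1.1596 = 49.23°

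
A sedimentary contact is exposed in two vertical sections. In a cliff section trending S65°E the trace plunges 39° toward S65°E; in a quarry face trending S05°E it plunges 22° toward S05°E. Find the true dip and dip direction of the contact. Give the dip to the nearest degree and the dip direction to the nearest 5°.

true dip 39°, dip direction 115°

Each apparent-dip line lies in the plane. As unit vectors (x east, y north, z up), v₁ plunges 39°→S65°E and v₂ plunges 22°→S05°E.
n = v₁ × v₂ = (0.458, -0.213, 0.624) (taken with n_z > 0).
True dip = arccos(n_z / |n|) = arccos(0.7771) = 39.0°.
Dip direction = atan2(0.458, -0.213) = 115° (azimuth of n's horizontal projection).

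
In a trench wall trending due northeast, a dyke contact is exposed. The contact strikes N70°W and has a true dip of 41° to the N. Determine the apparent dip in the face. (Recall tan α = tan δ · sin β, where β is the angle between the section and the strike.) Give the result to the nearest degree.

38°

The strike is N70°W and the section trends due northeast; the acute angle between them is β = 65°.
tan α = tan 41° × sin 65° = 0.8693 × 0.9063 = 0.7878
α = arctan(0.7878) = 38.23°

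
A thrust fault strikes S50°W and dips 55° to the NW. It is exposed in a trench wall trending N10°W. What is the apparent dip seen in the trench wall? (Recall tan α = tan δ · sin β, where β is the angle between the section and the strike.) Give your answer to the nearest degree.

51°

The section lies 60° from the strike.
tan(apparent dip) = tan 55° · sin 60° = 1.2368
α = arctan(1.2368) = 51.04°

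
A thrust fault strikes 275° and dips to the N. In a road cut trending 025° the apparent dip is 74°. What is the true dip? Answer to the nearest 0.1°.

74.9°

β = acute angle between strike 275° and section 025° = 70°.
tan δ = tan α / sin β = tan 74° / sin 70° = 3.4874 / 0.9397 = 3.7112
δ = arctan(3.7112) = 74.92°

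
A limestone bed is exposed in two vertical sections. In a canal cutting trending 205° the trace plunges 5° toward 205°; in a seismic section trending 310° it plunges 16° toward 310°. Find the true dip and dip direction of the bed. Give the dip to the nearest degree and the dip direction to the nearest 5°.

true dip 18°, dip direction 280°

The two traces are lines in the plane: v₁ = (sin 205°·cos 5°, cos 205°·cos 5°, −sin 5°), v₂ = (sin 310°·cos 16°, cos 310°·cos 16°, −sin 16°).
Cross product v₁ × v₂ gives the pole to the plane: n ∝ (-0.303, 0.052, 0.925).
Dip δ = arctan(|n_h|/n_z) = arctan(0.307/0.925) = 18.4°.
Dip direction = azimuth of (n_x, n_y) = atan2(-0.303, 0.052) = 280°.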